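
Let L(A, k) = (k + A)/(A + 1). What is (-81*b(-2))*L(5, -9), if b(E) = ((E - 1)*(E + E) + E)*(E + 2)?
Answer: 0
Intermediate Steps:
b(E) = (2 + E)*(E + 2*E*(-1 + E)) (b(E) = ((-1 + E)*(2*E) + E)*(2 + E) = (2*E*(-1 + E) + E)*(2 + E) = (E + 2*E*(-1 + E))*(2 + E) = (2 + E)*(E + 2*E*(-1 + E)))
L(A, k) = (A + k)/(1 + A)
(-81*b(-2))*L(5, -9) = (-(-162)*(-2 + 2*(-2)² + 3*(-2)))*((5 - 9)/(1 + 5)) = (-(-162)*(-2 + 2*4 - 6))*(-4/6) = (-(-162)*(-2 + 8 - 6))*((⅙)*(-4)) = -(-162)*0*(-⅔) = -81*0*(-⅔) = 0*(-⅔) = 0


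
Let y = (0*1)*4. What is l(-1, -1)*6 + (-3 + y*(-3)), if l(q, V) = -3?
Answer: -21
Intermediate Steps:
y = 0 (y = 0*4 = 0)
l(-1, -1)*6 + (-3 + y*(-3)) = -3*6 + (-3 + 0*(-3)) = -18 + (-3 + 0) = -18 - 3 = -21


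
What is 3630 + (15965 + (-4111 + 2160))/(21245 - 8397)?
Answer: 2120557/584 ≈ 3631.1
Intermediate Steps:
3630 + (15965 + (-4111 + 2160))/(21245 - 8397) = 3630 + (15965 - 1951)/12848 = 3630 + 14014*(1/12848) = 3630 + 637/584 = 2120557/584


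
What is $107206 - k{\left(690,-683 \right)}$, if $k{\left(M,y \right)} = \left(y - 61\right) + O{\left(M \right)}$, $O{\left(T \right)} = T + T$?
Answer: $106570$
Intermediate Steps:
$O{\left(T \right)} = 2 T$
$k{\left(M,y \right)} = -61 + y + 2 M$ ($k{\left(M,y \right)} = \left(y - 61\right) + 2 M = \left(-61 + y\right) + 2 M = -61 + y + 2 M$)
$107206 - k{\left(690,-683 \right)} = 107206 - \left(-61 - 683 + 2 \cdot 690\right) = 107206 - \left(-61 - 683 + 1380\right) = 107206 - 636 = 106570$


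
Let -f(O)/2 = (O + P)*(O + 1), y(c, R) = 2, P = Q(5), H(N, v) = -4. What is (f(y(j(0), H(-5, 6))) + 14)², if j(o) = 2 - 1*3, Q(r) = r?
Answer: 784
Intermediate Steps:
P = 5
j(o) = -1 (j(o) = 2 - 3 = -1)
f(O) = -2*(1 + O)*(5 + O) (f(O) = -2*(O + 5)*(O + 1) = -2*(5 + O)*(1 + O) = -2*(1 + O)*(5 + O))
(f(y(j(0), H(-5, 6))) + 14)² = ((-10 - 12*2 - 2*2²) + 14)² = ((-10 - 24 - 2*4) + 14)² = ((-10 - 24 - 8) + 14)² = (-42 + 14)² = (-28)² = 784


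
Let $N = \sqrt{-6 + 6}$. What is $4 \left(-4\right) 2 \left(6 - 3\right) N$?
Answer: $0$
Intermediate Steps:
$N = 0$ ($N = \sqrt{0} = 0$)
$4 \left(-4\right) 2 \left(6 - 3\right) N = 4 \left(-4\right) 2 \left(6 - 3\right) 0 = \left(-16\right) 2 \left(6 - 3\right) 0 = \left(-32\right) 3 \cdot 0 = \left(-96\right) 0 = 0$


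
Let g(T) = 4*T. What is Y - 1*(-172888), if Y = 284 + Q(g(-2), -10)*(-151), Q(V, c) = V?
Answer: 174380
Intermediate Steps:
Y = 1492 (Y = 284 + (4*(-2))*(-151) = 284 - 8*(-151) = 284 + 1208 = 1492)
Y - 1*(-172888) = 1492 - 1*(-172888) = 1492 + 172888 = 174380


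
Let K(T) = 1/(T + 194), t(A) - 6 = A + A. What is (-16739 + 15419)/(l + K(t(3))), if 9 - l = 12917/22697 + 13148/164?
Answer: 84347499280/4583838227 ≈ 18.401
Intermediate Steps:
t(A) = 6 + 2*A (t(A) = 6 + (A + A) = 6 + 2*A)
K(T) = 1/(194 + T)
l = -66759443/930577 (l = 9 - (12917/22697 + 13148/164) = 9 - (12917*(1/22697) + 13148*(1/164)) = 9 - (12917/22697 + 3287/41) = 9 - 1*75134636/930577 = 9 - 75134636/930577 = -66759443/930577 ≈ -71.740)
(-16739 + 15419)/(l + K(t(3))) = (-16739 + 15419)/(-66759443/930577 + 1/(194 + (6 + 2*3))) = -1320/(-66759443/930577 + 1/(194 + (6 + 6))) = -1320/(-66759443/930577 + 1/(194 + 12)) = -1320/(-66759443/930577 + 1/206) = -1320/(-13751514681/191698862) = -1320*(-191698862/13751514681) = 84347499280/4583838227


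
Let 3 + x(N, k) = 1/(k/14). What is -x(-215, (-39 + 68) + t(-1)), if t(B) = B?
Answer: 5/2 ≈ 2.5000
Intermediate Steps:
x(N, k) = -3 + 14/k (x(N, k) = -3 + 1/(k/14) = -3 + 14/k)
-x(-215, (-39 + 68) + t(-1)) = -(-3 + 14/((-39 + 68) - 1)) = -(-3 + 14/(29 - 1)) = -(-3 + 14/28) = -(-3 + 14*(1/28)) = -(-3 + ½) = -1*(-5/2) = 5/2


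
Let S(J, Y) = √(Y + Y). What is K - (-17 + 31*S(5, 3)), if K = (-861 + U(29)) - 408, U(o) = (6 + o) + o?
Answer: -1188 - 31*√6 ≈ -1263.9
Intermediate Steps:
S(J, Y) = √2*√Y (S(J, Y) = √(2*Y) = √2*√Y)
U(o) = 6 + 2*o
K = -1205 (K = (-861 + (6 + 2*29)) - 408 = (-861 + (6 + 58)) - 408 = (-861 + 64) - 408 = -797 - 408 = -1205)
K - (-17 + 31*S(5, 3)) = -1205 - (-17 + 31*(√2*√3)) = -1205 - (-17 + 31*√6) = -1205 + (17 - 31*√6) = -1188 - 31*√6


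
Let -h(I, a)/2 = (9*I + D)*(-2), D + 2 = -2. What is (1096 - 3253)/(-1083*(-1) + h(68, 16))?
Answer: -2157/3515 ≈ -0.61366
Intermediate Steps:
D = -4 (D = -2 - 2 = -4)
h(I, a) = -16 + 36*I (h(I, a) = -2*(9*I - 4)*(-2) = -2*(-4 + 9*I)*(-2) = -2*(8 - 18*I) = -16 + 36*I)
(1096 - 3253)/(-1083*(-1) + h(68, 16)) = (1096 - 3253)/(-1083*(-1) + (-16 + 36*68)) = -2157/(1083 + (-16 + 2448)) = -2157/(1083 + 2432) = -2157/3515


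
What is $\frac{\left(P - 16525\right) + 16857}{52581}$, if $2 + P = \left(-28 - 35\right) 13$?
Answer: $- \frac{163}{17527} \approx -0.0092999$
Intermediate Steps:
$P = -821$ ($P = -2 + \left(-28 - 35\right) 13 = -2 - 819 = -821$)
$\frac{\left(P - 16525\right) + 16857}{52581} = \frac{\left(-821 - 16525\right) + 16857}{52581} = \left(-17346 + 16857\right) \frac{1}{52581} = \left(-489\right) \frac{1}{52581} = - \frac{163}{17527}$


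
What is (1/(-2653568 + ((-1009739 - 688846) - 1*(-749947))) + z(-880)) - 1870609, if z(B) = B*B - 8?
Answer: -3948799454703/3602206 ≈ -1.0962e+6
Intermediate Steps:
z(B) = -8 + B² (z(B) = B² - 8 = -8 + B²)
(1/(-2653568 + ((-1009739 - 688846) - 1*(-749947))) + z(-880)) - 1870609 = (1/(-2653568 + ((-1009739 - 688846) - 1*(-749947))) + (-8 + (-880)²)) - 1870609 = (1/(-2653568 + (-1698585 + 749947)) + (-8 + 774400)) - 1870609 = (1/(-2653568 - 948638) + 774392) - 1870609 = (1/(-3602206) + 774392) - 1870609 = (-1/3602206 + 774392) - 1870609 = 2789519508751/3602206 - 1870609 = -3948799454703/3602206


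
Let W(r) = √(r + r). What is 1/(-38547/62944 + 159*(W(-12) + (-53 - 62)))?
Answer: -24148876561376/442378292617345251 - 419966396416*I*√6/442378292617345251 ≈ -5.4589e-5 - 2.3254e-6*I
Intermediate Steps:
W(r) = √2*√r (W(r) = √(2*r) = √2*√r)
1/(-38547/62944 + 159*(W(-12) + (-53 - 62))) = 1/(-38547/62944 + 159*(√2*√(-12) + (-53 - 62))) = 1/(-38547*1/62944 + 159*(√2*(2*I*√3) - 115)) = 1/(-38547/62944 + 159*(2*I*√6 - 115)) = 1/(-38547/62944 + 159*(-115 + 2*I*√6)) = 1/(-38547/62944 + (-18285 + 318*I*√6)) = 1/(-1150969587/62944 + 318*I*√6)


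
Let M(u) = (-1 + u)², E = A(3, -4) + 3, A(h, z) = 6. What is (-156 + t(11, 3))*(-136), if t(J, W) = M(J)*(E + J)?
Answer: -250784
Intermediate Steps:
E = 9 (E = 6 + 3 = 9)
t(J, W) = (-1 + J)²*(9 + J)
(-156 + t(11, 3))*(-136) = (-156 + (-1 + 11)²*(9 + 11))*(-136) = (-156 + 10²*20)*(-136) = (-156 + 100*20)*(-136) = (-156 + 2000)*(-136) = 1844*(-136) = -250784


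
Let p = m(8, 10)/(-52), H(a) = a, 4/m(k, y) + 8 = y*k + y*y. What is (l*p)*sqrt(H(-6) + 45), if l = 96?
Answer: -24*sqrt(39)/559 ≈ -0.26812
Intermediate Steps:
m(k, y) = 4/(-8 + y**2 + k*y) (m(k, y) = 4/(-8 + (y*k + y*y)) = 4/(-8 + (k*y + y**2)) = 4/(-8 + (y**2 + k*y)) = 4/(-8 + y**2 + k*y))
p = -1/2236 (p = (4/(-8 + 10**2 + 8*10))/(-52) = (4/(-8 + 100 + 80))*(-1/52) = (4/172)*(-1/52) = (4*(1/172))*(-1/52) = (1/43)*(-1/52) = -1/2236 ≈ -0.00044723)
(l*p)*sqrt(H(-6) + 45) = (96*(-1/2236))*sqrt(-6 + 45) = -24*sqrt(39)/559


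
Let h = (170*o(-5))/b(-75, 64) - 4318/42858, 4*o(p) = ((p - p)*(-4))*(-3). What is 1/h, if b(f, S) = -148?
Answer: -21429/2159 ≈ -9.9254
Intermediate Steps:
o(p) = 0 (o(p) = (((p - p)*(-4))*(-3))/4 = ((0*(-4))*(-3))/4 = (0*(-3))/4 = (¼)*0 = 0)
h = -2159/21429 (h = (170*0)/(-148) - 4318/42858 = 0*(-1/148) - 4318*1/42858 = 0 - 2159/21429 = -2159/21429 ≈ -0.10075)
1/h = 1/(-2159/21429) = -21429/2159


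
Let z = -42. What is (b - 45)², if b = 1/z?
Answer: 3575881/1764 ≈ 2027.1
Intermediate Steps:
b = -1/42 (b = 1/(-42) = -1/42 ≈ -0.023810)
(b - 45)² = (-1/42 - 45)² = (-1891/42)² = 3575881/1764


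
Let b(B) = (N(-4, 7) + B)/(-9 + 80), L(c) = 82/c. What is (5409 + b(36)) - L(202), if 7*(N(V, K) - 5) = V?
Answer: 271523779/50197 ≈ 5409.2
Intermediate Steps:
N(V, K) = 5 + V/7
b(B) = 31/497 + B/71 (b(B) = ((5 + (⅐)*(-4)) + B)/(-9 + 80) = ((5 - 4/7) + B)/71 = (31/7 + B)*(1/71) = 31/497 + B/71)
(5409 + b(36)) - L(202) = (5409 + (31/497 + (1/71)*36)) - 82/202 = (5409 + (31/497 + 36/71)) - 82/202 = (5409 + 283/497) - 1*41/101 = 2688556/497 - 41/101 = 271523779/50197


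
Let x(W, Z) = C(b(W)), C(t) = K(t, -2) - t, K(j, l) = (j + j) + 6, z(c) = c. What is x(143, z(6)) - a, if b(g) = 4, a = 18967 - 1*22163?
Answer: 3206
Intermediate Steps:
K(j, l) = 6 + 2*j (K(j, l) = 2*j + 6 = 6 + 2*j)
a = -3196 (a = 18967 - 22163 = -3196)
C(t) = 6 + t (C(t) = (6 + 2*t) - t = 6 + t)
x(W, Z) = 10 (x(W, Z) = 6 + 4 = 10)
x(143, z(6)) - a = 10 - 1*(-3196) = 10 + 3196 = 3206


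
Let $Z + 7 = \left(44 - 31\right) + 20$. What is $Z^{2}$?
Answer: $676$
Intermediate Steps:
$Z = 26$ ($Z = -7 + \left(\left(44 - 31\right) + 20\right) = -7 + \left(13 + 20\right) = -7 + 33 = 26$)
$Z^{2} = 26^{2} = 676$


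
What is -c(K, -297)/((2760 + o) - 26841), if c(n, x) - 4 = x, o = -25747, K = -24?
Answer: -293/49828 ≈ -0.0058802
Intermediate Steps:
c(n, x) = 4 + x
-c(K, -297)/((2760 + o) - 26841) = -(4 - 297)/((2760 - 25747) - 26841) = -(-293)/(-22987 - 26841) = -(-293)/(-49828) = -(-293)*(-1)/49828 = -1*293/49828 = -293/49828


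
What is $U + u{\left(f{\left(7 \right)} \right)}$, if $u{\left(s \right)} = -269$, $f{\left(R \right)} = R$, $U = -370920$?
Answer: $-371189$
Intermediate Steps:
$U + u{\left(f{\left(7 \right)} \right)} = -370920 - 269 = -371189$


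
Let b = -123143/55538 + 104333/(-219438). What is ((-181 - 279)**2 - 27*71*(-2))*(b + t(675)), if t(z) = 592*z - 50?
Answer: 262255457424401099702/3046786911 ≈ 8.6076e+10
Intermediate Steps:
t(z) = -50 + 592*z
b = -8204174947/3046786911 (b = -123143*1/55538 + 104333*(-1/219438) = -123143/55538 - 104333/219438 = -8204174947/3046786911 ≈ -2.6927)
((-181 - 279)**2 - 27*71*(-2))*(b + t(675)) = ((-181 - 279)**2 - 27*71*(-2))*(-8204174947/3046786911 + (-50 + 592*675)) = ((-460)**2 - 1917*(-2))*(-8204174947/3046786911 + (-50 + 399600)) = (211600 + 3834)*(-8204174947/3046786911 + 399550) = 215434*(1217335506115103/3046786911) = 262255457424401099702/3046786911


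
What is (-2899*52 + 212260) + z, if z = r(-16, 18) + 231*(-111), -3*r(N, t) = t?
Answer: 35865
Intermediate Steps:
r(N, t) = -t/3
z = -25647 (z = -1/3*18 + 231*(-111) = -6 - 25641 = -25647)
(-2899*52 + 212260) + z = (-2899*52 + 212260) - 25647 = (-150748 + 212260) - 25647 = 61512 - 25647 = 35865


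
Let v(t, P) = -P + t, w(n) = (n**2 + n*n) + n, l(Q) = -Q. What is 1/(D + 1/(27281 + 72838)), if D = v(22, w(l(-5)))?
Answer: -100119/3303926 ≈ -0.030303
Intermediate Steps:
w(n) = n + 2*n**2 (w(n) = (n**2 + n**2) + n = 2*n**2 + n = n + 2*n**2)
v(t, P) = t - P
D = -33 (D = 22 - (-1*(-5))*(1 + 2*(-1*(-5))) = 22 - 5*(1 + 2*5) = 22 - 5*(1 + 10) = 22 - 5*11 = 22 - 1*55 = 22 - 55 = -33)
1/(D + 1/(27281 + 72838)) = 1/(-33 + 1/(27281 + 72838)) = 1/(-33 + 1/100119) = 1/(-3303926/100119) = -100119/3303926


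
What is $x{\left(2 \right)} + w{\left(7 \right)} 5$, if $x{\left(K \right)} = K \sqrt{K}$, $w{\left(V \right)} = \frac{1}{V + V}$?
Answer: $\frac{5}{14} + 2 \sqrt{2} \approx 3.1856$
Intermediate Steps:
$w{\left(V \right)} = \frac{1}{2 V}$
$x{\left(K \right)} = K^{\frac{3}{2}}$
$x{\left(2 \right)} + w{\left(7 \right)} 5 = 2^{\frac{3}{2}} + \frac{1}{2 \cdot 7} \cdot 5 = 2 \sqrt{2} + \frac{1}{2} \cdot \frac{1}{7} \cdot 5 = 2 \sqrt{2} + \frac{1}{14} \cdot 5 = 2 \sqrt{2} + \frac{5}{14} = \frac{5}{14} + 2 \sqrt{2}$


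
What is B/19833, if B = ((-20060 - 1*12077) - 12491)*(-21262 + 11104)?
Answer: 151110408/6611 ≈ 22857.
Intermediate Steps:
B = 453331224 (B = ((-20060 - 12077) - 12491)*(-10158) = (-32137 - 12491)*(-10158) = -44628*(-10158) = 453331224)
B/19833 = 453331224/19833 = 453331224*(1/19833) = 151110408/6611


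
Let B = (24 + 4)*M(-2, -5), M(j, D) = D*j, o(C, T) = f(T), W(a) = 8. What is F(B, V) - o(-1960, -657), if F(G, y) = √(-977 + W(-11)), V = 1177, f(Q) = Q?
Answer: 657 + I*√969 ≈ 657.0 + 31.129*I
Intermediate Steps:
o(C, T) = T
B = 280 (B = (24 + 4)*(-5*(-2)) = 28*10 = 280)
F(G, y) = I*√969 (F(G, y) = √(-977 + 8) = √(-969) = I*√969)
F(B, V) - o(-1960, -657) = I*√969 - 1*(-657) = I*√969 + 657 = 657 + I*√969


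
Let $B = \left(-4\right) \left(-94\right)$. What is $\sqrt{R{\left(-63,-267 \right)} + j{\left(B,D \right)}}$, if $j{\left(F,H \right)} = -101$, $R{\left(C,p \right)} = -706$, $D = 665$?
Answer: $i \sqrt{807} \approx 28.408 i$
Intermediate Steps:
$B = 376$
$\sqrt{R{\left(-63,-267 \right)} + j{\left(B,D \right)}} = \sqrt{-706 - 101} = \sqrt{-807} = i \sqrt{807}$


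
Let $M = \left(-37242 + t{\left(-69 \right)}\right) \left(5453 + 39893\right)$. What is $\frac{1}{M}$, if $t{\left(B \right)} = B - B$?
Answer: $- \frac{1}{1688775732} \approx -5.9214 \cdot 10^{-10}$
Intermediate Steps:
$t{\left(B \right)} = 0$
$M = -1688775732$ ($M = \left(-37242 + 0\right) \left(5453 + 39893\right) = \left(-37242\right) 45346 = -1688775732$)
$\frac{1}{M} = \frac{1}{-1688775732} = - \frac{1}{1688775732}$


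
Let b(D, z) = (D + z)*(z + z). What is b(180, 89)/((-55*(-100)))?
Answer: 23941/2750 ≈ 8.7058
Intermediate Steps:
b(D, z) = 2*z*(D + z) (b(D, z) = (D + z)*(2*z) = 2*z*(D + z))
b(180, 89)/((-55*(-100))) = (2*89*(180 + 89))/((-55*(-100))) = (2*89*269)/5500 = 47882*(1/5500) = 23941/2750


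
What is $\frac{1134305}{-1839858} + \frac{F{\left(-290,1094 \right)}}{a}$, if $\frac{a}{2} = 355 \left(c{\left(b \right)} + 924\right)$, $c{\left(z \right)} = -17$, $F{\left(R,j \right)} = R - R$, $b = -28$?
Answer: $- \frac{1134305}{1839858} \approx -0.61652$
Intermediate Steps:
$F{\left(R,j \right)} = 0$
$a = 643970$ ($a = 2 \cdot 355 \left(-17 + 924\right) = 2 \cdot 355 \cdot 907 = 2 \cdot 321985 = 643970$)
$\frac{1134305}{-1839858} + \frac{F{\left(-290,1094 \right)}}{a} = \frac{1134305}{-1839858} + \frac{0}{643970} = 1134305 \left(- \frac{1}{1839858}\right) + 0 \cdot \frac{1}{643970} = - \frac{1134305}{1839858} + 0 = - \frac{1134305}{1839858}$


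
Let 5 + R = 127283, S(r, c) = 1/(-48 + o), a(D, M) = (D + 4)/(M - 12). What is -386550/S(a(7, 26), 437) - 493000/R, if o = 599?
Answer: -13554410399450/63639 ≈ -2.1299e+8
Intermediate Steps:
a(D, M) = (4 + D)/(-12 + M)
S(r, c) = 1/551 (S(r, c) = 1/(-48 + 599) = 1/551)
R = 127278 (R = -5 + 127283 = 127278)
-386550/S(a(7, 26), 437) - 493000/R = -386550/1/551 - 493000/127278 = -386550*551 - 493000*1/127278 = -212989050 - 246500/63639 = -13554410399450/63639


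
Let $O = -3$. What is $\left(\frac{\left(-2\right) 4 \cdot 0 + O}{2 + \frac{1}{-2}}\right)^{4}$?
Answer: $16$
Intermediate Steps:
$\left(\frac{\left(-2\right) 4 \cdot 0 + O}{2 + \frac{1}{-2}}\right)^{4} = \left(\frac{\left(-2\right) 4 \cdot 0 - 3}{2 + \frac{1}{-2}}\right)^{4} = \left(\frac{\left(-8\right) 0 - 3}{2 - \frac{1}{2}}\right)^{4} = \left(\frac{0 - 3}{\frac{3}{2}}\right)^{4} = \left(\left(-3\right) \frac{2}{3}\right)^{4} = \left(-2\right)^{4} = 16$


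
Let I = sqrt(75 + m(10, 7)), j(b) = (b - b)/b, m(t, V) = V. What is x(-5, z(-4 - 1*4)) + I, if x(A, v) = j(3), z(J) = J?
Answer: sqrt(82) ≈ 9.0554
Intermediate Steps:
j(b) = 0 (j(b) = 0/b = 0)
I = sqrt(82) (I = sqrt(75 + 7) = sqrt(82) ≈ 9.0554)
x(A, v) = 0
x(-5, z(-4 - 1*4)) + I = 0 + sqrt(82) = sqrt(82)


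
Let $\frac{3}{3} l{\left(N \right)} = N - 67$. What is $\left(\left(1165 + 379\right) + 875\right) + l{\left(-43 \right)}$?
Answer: $2309$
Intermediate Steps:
$l{\left(N \right)} = -67 + N$ ($l{\left(N \right)} = N - 67 = -67 + N$)
$\left(\left(1165 + 379\right) + 875\right) + l{\left(-43 \right)} = \left(\left(1165 + 379\right) + 875\right) - 110 = \left(1544 + 875\right) - 110 = 2419 - 110 = 2309$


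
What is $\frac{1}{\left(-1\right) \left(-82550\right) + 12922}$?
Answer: $\frac{1}{95472} \approx 1.0474 \cdot 10^{-5}$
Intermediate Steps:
$\frac{1}{\left(-1\right) \left(-82550\right) + 12922} = \frac{1}{82550 + 12922} = \frac{1}{95472}$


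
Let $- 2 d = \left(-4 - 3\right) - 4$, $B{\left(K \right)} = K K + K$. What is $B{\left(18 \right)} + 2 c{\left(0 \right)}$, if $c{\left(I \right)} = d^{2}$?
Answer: $\frac{805}{2} \approx 402.5$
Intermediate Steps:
$B{\left(K \right)} = K + K^{2}$ ($B{\left(K \right)} = K^{2} + K = K + K^{2}$)
$d = \frac{11}{2}$ ($d = - \frac{\left(-4 - 3\right) - 4}{2} = - \frac{-7 - 4}{2} = \left(- \frac{1}{2}\right) \left(-11\right) = \frac{11}{2} \approx 5.5$)
$c{\left(I \right)} = \frac{121}{4}$ ($c{\left(I \right)} = \left(\frac{11}{2}\right)^{2} = \frac{121}{4}$)
$B{\left(18 \right)} + 2 c{\left(0 \right)} = 18 \left(1 + 18\right) + 2 \cdot \frac{121}{4} = 18 \cdot 19 + \frac{121}{2} = 342 + \frac{121}{2} = \frac{805}{2}$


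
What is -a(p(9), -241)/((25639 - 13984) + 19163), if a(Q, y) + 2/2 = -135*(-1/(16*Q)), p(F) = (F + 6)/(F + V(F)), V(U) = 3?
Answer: -23/123272 ≈ -0.00018658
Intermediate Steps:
p(F) = (6 + F)/(3 + F) (p(F) = (F + 6)/(F + 3) = (6 + F)/(3 + F))
a(Q, y) = -1 + 135/(16*Q) (a(Q, y) = -1 - 135*(-1/(16*Q)) = -1 - (-135)/(16*Q) = -1 + 135/(16*Q))
-a(p(9), -241)/((25639 - 13984) + 19163) = -(135/16 - (6 + 9)/(3 + 9))/(((6 + 9)/(3 + 9)))/((25639 - 13984) + 19163) = -(135/16 - 15/12)/((15/12))/(11655 + 19163) = -(135/16 - 15/12)/(((1/12)*15))/30818 = -(135/16 - 1*5/4)/(5/4)/30818 = -4*(135/16 - 5/4)/5/30818 = -(⅘)*(115/16)/30818 = -23/(4*30818) = -1*23/123272 = -23/123272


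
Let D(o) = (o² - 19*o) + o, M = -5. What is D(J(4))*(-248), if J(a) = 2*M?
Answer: -69440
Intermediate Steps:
J(a) = -10 (J(a) = 2*(-5) = -10)
D(o) = o² - 18*o
D(J(4))*(-248) = -10*(-18 - 10)*(-248) = -10*(-28)*(-248) = 280*(-248) = -69440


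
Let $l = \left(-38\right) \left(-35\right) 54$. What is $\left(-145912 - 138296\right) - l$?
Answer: $-356028$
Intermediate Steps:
$l = 71820$ ($l = 1330 \cdot 54 = 71820$)
$\left(-145912 - 138296\right) - l = \left(-145912 - 138296\right) - 71820 = -284208 - 71820 = -356028$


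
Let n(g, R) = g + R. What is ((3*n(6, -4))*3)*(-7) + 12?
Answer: -114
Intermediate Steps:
n(g, R) = R + g
((3*n(6, -4))*3)*(-7) + 12 = ((3*(-4 + 6))*3)*(-7) + 12 = ((3*2)*3)*(-7) + 12 = (6*3)*(-7) + 12 = 18*(-7) + 12 = -126 + 12 = -114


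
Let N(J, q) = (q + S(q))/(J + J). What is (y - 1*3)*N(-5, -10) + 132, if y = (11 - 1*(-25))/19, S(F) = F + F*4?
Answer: 2382/19 ≈ 125.37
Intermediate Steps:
S(F) = 5*F (S(F) = F + 4*F = 5*F)
N(J, q) = 3*q/J (N(J, q) = (q + 5*q)/(J + J) = (6*q)/((2*J)) = (6*q)*(1/(2*J)) = 3*q/J)
y = 36/19 (y = (11 + 25)*(1/19) = 36*(1/19) = 36/19 ≈ 1.8947)
(y - 1*3)*N(-5, -10) + 132 = (36/19 - 1*3)*(3*(-10)/(-5)) + 132 = (36/19 - 3)*(3*(-10)*(-⅕)) + 132 = -21/19*6 + 132 = -126/19 + 132 = 2382/19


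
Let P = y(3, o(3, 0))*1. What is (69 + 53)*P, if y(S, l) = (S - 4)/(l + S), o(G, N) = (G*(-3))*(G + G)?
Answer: 122/51 ≈ 2.3922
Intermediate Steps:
o(G, N) = -6*G² (o(G, N) = (-3*G)*(2*G) = -6*G²)
y(S, l) = (-4 + S)/(S + l)
P = 1/51 (P = ((-4 + 3)/(3 - 6*3²))*1 = (-1/(3 - 6*9))*1 = (-1/(3 - 54))*1 = (-1/(-51))*1 = -1/51*(-1)*1 = (1/51)*1 = 1/51 ≈ 0.019608)
(69 + 53)*P = (69 + 53)*(1/51) = 122*(1/51) = 122/51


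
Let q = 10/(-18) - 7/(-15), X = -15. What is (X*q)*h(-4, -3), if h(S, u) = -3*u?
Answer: 12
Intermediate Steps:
q = -4/45 (q = 10*(-1/18) - 7*(-1/15) = -5/9 + 7/15 = -4/45 ≈ -0.088889)
(X*q)*h(-4, -3) = (-15*(-4/45))*(-3*(-3)) = (4/3)*9 = 12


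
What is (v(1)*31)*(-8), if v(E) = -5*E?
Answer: 1240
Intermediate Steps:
(v(1)*31)*(-8) = (-5*1*31)*(-8) = -5*31*(-8) = -155*(-8) = 1240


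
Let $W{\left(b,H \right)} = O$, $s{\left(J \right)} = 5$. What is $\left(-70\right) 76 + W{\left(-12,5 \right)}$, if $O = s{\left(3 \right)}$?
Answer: $-5315$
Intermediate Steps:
$O = 5$
$W{\left(b,H \right)} = 5$
$\left(-70\right) 76 + W{\left(-12,5 \right)} = \left(-70\right) 76 + 5 = -5320 + 5 = -5315$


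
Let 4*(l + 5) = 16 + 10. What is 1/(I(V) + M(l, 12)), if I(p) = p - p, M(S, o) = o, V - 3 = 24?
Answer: 1/12 ≈ 0.083333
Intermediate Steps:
V = 27 (V = 3 + 24 = 27)
l = 3/2 (l = -5 + (16 + 10)/4 = -5 + (¼)*26 = -5 + 13/2 = 3/2 ≈ 1.5000)
I(p) = 0
1/(I(V) + M(l, 12)) = 1/(0 + 12) = 1/12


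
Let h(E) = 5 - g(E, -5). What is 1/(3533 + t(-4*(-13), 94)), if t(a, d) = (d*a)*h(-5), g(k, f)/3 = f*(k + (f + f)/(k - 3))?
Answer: -1/246977 ≈ -4.0490e-6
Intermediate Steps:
g(k, f) = 3*f*(k + 2*f/(-3 + k)) (g(k, f) = 3*(f*(k + (f + f)/(k - 3))) = 3*(f*(k + (2*f)/(-3 + k))) = 3*(f*(k + 2*f/(-3 + k))) = 3*f*(k + 2*f/(-3 + k)))
h(E) = 5 + 15*(-10 + E**2 - 3*E)/(-3 + E) (h(E) = 5 - 3*(-5)*(E**2 - 3*E + 2*(-5))/(-3 + E) = 5 - 3*(-5)*(E**2 - 3*E - 10)/(-3 + E) = 5 - 3*(-5)*(-10 + E**2 - 3*E)/(-3 + E) = 5 - (-15)*(-10 + E**2 - 3*E)/(-3 + E) = 5 + 15*(-10 + E**2 - 3*E)/(-3 + E))
t(a, d) = -205*a*d/4 (t(a, d) = (d*a)*(5*(-33 - 8*(-5) + 3*(-5)**2)/(-3 - 5)) = (a*d)*(5*(-33 + 40 + 3*25)/(-8)) = (a*d)*(5*(-1/8)*(-33 + 40 + 75)) = (a*d)*(5*(-1/8)*82) = (a*d)*(-205/4) = -205*a*d/4)
1/(3533 + t(-4*(-13), 94)) = 1/(3533 - 205/4*(-4*(-13))*94) = 1/(3533 - 205/4*52*94) = 1/(3533 - 250510) = 1/(-246977) = -1/246977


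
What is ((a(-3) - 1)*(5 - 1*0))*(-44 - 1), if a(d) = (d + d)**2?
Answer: -7875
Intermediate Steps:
a(d) = 4*d**2 (a(d) = (2*d)**2 = 4*d**2)
((a(-3) - 1)*(5 - 1*0))*(-44 - 1) = ((4*(-3)**2 - 1)*(5 - 1*0))*(-44 - 1) = ((4*9 - 1)*(5 + 0))*(-45) = ((36 - 1)*5)*(-45) = (35*5)*(-45) = 175*(-45) = -7875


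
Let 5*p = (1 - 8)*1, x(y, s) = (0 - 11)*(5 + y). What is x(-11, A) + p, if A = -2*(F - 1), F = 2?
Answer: 323/5 ≈ 64.600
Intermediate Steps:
A = -2 (A = -2*(2 - 1) = -2*1 = -2)
x(y, s) = -55 - 11*y (x(y, s) = -11*(5 + y) = -55 - 11*y)
p = -7/5 (p = ((1 - 8)*1)/5 = (-7*1)/5 = (⅕)*(-7) = -7/5 ≈ -1.4000)
x(-11, A) + p = (-55 - 11*(-11)) - 7/5 = (-55 + 121) - 7/5 = 66 - 7/5 = 323/5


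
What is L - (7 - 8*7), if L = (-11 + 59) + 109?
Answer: 206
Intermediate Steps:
L = 157 (L = 48 + 109 = 157)
L - (7 - 8*7) = 157 - (7 - 8*7) = 157 - (7 - 56) = 157 - 1*(-49) = 157 + 49 = 206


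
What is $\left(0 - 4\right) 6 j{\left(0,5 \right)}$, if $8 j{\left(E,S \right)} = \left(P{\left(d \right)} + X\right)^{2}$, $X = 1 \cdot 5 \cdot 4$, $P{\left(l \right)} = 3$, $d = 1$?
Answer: $-1587$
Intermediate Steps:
$X = 20$ ($X = 5 \cdot 4 = 20$)
$j{\left(E,S \right)} = \frac{529}{8}$ ($j{\left(E,S \right)} = \frac{\left(3 + 20\right)^{2}}{8} = \frac{23^{2}}{8} = \frac{1}{8} \cdot 529 = \frac{529}{8}$)
$\left(0 - 4\right) 6 j{\left(0,5 \right)} = \left(0 - 4\right) 6 \cdot \frac{529}{8} = \left(-4\right) 6 \cdot \frac{529}{8} = \left(-24\right) \frac{529}{8} = -1587$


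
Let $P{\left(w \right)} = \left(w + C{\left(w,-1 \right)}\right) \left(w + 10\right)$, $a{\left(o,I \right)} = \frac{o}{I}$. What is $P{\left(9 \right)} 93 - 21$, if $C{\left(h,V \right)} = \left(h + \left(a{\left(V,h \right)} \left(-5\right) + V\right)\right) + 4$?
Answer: $\frac{114203}{3} \approx 38068.0$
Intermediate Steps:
$C{\left(h,V \right)} = 4 + V + h - \frac{5 V}{h}$ ($C{\left(h,V \right)} = \left(h + \left(\frac{V}{h} \left(-5\right) + V\right)\right) + 4 = \left(h + \left(- \frac{5 V}{h} + V\right)\right) + 4 = \left(h + \left(V - \frac{5 V}{h}\right)\right) + 4 = \left(V + h - \frac{5 V}{h}\right) + 4 = 4 + V + h - \frac{5 V}{h}$)
$P{\left(w \right)} = \left(10 + w\right) \left(3 + 2 w + \frac{5}{w}\right)$ ($P{\left(w \right)} = \left(w + \left(4 - 1 + w - - \frac{5}{w}\right)\right) \left(w + 10\right) = \left(w + \left(4 - 1 + w + \frac{5}{w}\right)\right) \left(10 + w\right) = \left(w + \left(3 + w + \frac{5}{w}\right)\right) \left(10 + w\right) = \left(3 + 2 w + \frac{5}{w}\right) \left(10 + w\right) = \left(10 + w\right) \left(3 + 2 w + \frac{5}{w}\right)$)
$P{\left(9 \right)} 93 - 21 = \left(35 + 2 \cdot 9^{2} + 23 \cdot 9 + \frac{50}{9}\right) 93 - 21 = \left(35 + 2 \cdot 81 + 207 + 50 \cdot \frac{1}{9}\right) 93 - 21 = \left(35 + 162 + 207 + \frac{50}{9}\right) 93 - 21 = \frac{3686}{9} \cdot 93 - 21 = \frac{114266}{3} - 21 = \frac{114203}{3}$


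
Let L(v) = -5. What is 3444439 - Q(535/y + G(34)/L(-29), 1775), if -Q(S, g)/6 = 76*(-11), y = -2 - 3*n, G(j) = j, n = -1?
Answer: 3439423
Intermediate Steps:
y = 1 (y = -2 - 3*(-1) = -2 + 3 = 1)
Q(S, g) = 5016 (Q(S, g) = -456*(-11) = -6*(-836) = 5016)
3444439 - Q(535/y + G(34)/L(-29), 1775) = 3444439 - 1*5016 = 3444439 - 5016 = 3439423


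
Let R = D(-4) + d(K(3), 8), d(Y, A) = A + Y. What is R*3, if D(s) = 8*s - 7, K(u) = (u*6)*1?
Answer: -39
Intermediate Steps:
K(u) = 6*u (K(u) = (6*u)*1 = 6*u)
D(s) = -7 + 8*s
R = -13 (R = (-7 + 8*(-4)) + (8 + 6*3) = (-7 - 32) + (8 + 18) = -39 + 26 = -13)
R*3 = -13*3 = -39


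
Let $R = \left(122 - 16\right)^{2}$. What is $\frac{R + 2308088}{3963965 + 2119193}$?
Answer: $\frac{1159662}{3041579} \approx 0.38127$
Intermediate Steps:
$R = 11236$ ($R = 106^{2} = 11236$)
$\frac{R + 2308088}{3963965 + 2119193} = \frac{11236 + 2308088}{3963965 + 2119193} = \frac{2319324}{6083158} = 2319324 \cdot \frac{1}{6083158} = \frac{1159662}{3041579}$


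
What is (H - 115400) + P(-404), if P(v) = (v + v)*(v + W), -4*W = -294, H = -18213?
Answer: 133431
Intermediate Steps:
W = 147/2 (W = -¼*(-294) = 147/2 ≈ 73.500)
P(v) = 2*v*(147/2 + v) (P(v) = (v + v)*(v + 147/2) = (2*v)*(147/2 + v) = 2*v*(147/2 + v))
(H - 115400) + P(-404) = (-18213 - 115400) - 404*(147 + 2*(-404)) = -133613 - 404*(147 - 808) = -133613 - 404*(-661) = -133613 + 267044 = 133431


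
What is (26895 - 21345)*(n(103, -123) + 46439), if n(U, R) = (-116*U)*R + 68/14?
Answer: 58898459250/7 ≈ 8.4141e+9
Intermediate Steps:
n(U, R) = 34/7 - 116*R*U (n(U, R) = -116*R*U + 68*(1/14) = -116*R*U + 34/7 = 34/7 - 116*R*U)
(26895 - 21345)*(n(103, -123) + 46439) = (26895 - 21345)*((34/7 - 116*(-123)*103) + 46439) = 5550*((34/7 + 1469604) + 46439) = 5550*(10287262/7 + 46439) = 5550*(10612335/7) = 58898459250/7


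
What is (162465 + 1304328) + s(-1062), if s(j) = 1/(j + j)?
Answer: 3115468331/2124 ≈ 1.4668e+6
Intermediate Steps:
s(j) = 1/(2*j)
(162465 + 1304328) + s(-1062) = (162465 + 1304328) + (½)/(-1062) = 1466793 + (½)*(-1/1062) = 1466793 - 1/2124 = 3115468331/2124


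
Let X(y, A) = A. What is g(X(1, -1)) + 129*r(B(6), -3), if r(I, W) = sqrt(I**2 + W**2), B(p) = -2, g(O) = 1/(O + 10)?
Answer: 1/9 + 129*sqrt(13) ≈ 465.23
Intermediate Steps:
g(O) = 1/(10 + O)
g(X(1, -1)) + 129*r(B(6), -3) = 1/(10 - 1) + 129*sqrt((-2)**2 + (-3)**2) = 1/9 + 129*sqrt(4 + 9) = 1/9 + 129*sqrt(13)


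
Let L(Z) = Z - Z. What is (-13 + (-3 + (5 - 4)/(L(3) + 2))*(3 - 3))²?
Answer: 169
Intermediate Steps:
L(Z) = 0
(-13 + (-3 + (5 - 4)/(L(3) + 2))*(3 - 3))² = (-13 + (-3 + (5 - 4)/(0 + 2))*(3 - 3))² = (-13 + (-3 + 1/2)*0)² = (-13 + (-3 + 1*(½))*0)² = (-13 + (-3 + ½)*0)² = (-13 - 5/2*0)² = (-13 + 0)² = (-13)² = 169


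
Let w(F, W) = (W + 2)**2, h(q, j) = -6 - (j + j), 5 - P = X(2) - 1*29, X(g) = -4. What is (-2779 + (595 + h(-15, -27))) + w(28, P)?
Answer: -536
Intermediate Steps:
P = 38 (P = 5 - (-4 - 1*29) = 5 - (-4 - 29) = 5 - 1*(-33) = 5 + 33 = 38)
h(q, j) = -6 - 2*j
w(F, W) = (2 + W)**2
(-2779 + (595 + h(-15, -27))) + w(28, P) = (-2779 + (595 + (-6 - 2*(-27)))) + (2 + 38)**2 = (-2779 + (595 + (-6 + 54))) + 40**2 = (-2779 + (595 + 48)) + 1600 = (-2779 + 643) + 1600 = -2136 + 1600 = -536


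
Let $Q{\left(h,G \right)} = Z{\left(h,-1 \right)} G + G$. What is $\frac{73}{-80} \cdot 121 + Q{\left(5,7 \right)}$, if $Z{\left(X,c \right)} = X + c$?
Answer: $- \frac{6033}{80} \approx -75.412$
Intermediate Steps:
$Q{\left(h,G \right)} = G + G \left(-1 + h\right)$ ($Q{\left(h,G \right)} = \left(h - 1\right) G + G = \left(-1 + h\right) G + G = G \left(-1 + h\right) + G = G + G \left(-1 + h\right)$)
$\frac{73}{-80} \cdot 121 + Q{\left(5,7 \right)} = \frac{73}{-80} \cdot 121 + 7 \cdot 5 = 73 \left(- \frac{1}{80}\right) 121 + 35 = \left(- \frac{73}{80}\right) 121 + 35 = - \frac{8833}{80} + 35 = - \frac{6033}{80}$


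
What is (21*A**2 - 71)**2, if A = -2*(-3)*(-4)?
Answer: 144600625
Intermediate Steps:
A = -24 (A = 6*(-4) = -24)
(21*A**2 - 71)**2 = (21*(-24)**2 - 71)**2 = (21*576 - 71)**2 = (12096 - 71)**2 = 12025**2 = 144600625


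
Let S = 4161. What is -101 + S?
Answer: 4060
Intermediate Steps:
-101 + S = -101 + 4161 = 4060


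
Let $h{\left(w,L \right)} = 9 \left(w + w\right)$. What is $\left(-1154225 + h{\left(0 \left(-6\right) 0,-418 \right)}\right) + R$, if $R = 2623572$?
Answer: $1469347$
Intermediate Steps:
$h{\left(w,L \right)} = 18 w$ ($h{\left(w,L \right)} = 9 \cdot 2 w = 18 w$)
$\left(-1154225 + h{\left(0 \left(-6\right) 0,-418 \right)}\right) + R = \left(-1154225 + 18 \cdot 0 \left(-6\right) 0\right) + 2623572 = \left(-1154225 + 18 \cdot 0 \cdot 0\right) + 2623572 = \left(-1154225 + 18 \cdot 0\right) + 2623572 = \left(-1154225 + 0\right) + 2623572 = -1154225 + 2623572 = 1469347$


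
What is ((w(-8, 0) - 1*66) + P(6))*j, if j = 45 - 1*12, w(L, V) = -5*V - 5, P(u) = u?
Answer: -2145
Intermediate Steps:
w(L, V) = -5 - 5*V
j = 33 (j = 45 - 12 = 33)
((w(-8, 0) - 1*66) + P(6))*j = (((-5 - 5*0) - 1*66) + 6)*33 = (((-5 + 0) - 66) + 6)*33 = ((-5 - 66) + 6)*33 = (-71 + 6)*33 = -65*33 = -2145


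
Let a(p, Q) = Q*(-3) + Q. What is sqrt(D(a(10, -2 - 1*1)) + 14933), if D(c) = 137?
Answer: sqrt(15070) ≈ 122.76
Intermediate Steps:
a(p, Q) = -2*Q (a(p, Q) = -3*Q + Q = -2*Q)
sqrt(D(a(10, -2 - 1*1)) + 14933) = sqrt(137 + 14933) = sqrt(15070)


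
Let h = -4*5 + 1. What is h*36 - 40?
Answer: -724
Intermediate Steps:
h = -19 (h = -20 + 1 = -19)
h*36 - 40 = -19*36 - 40 = -684 - 40 = -724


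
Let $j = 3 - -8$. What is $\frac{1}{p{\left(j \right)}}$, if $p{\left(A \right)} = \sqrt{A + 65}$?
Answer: $\frac{\sqrt{19}}{38} \approx 0.11471$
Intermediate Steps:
$j = 11$ ($j = 3 + 8 = 11$)
$p{\left(A \right)} = \sqrt{65 + A}$
$\frac{1}{p{\left(j \right)}} = \frac{1}{\sqrt{65 + 11}} = \frac{1}{\sqrt{76}} = \frac{1}{2 \sqrt{19}} = \frac{\sqrt{19}}{38}$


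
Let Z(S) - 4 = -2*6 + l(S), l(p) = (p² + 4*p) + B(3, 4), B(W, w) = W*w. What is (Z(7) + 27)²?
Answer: 11664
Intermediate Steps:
l(p) = 12 + p² + 4*p (l(p) = (p² + 4*p) + 3*4 = (p² + 4*p) + 12 = 12 + p² + 4*p)
Z(S) = 4 + S² + 4*S (Z(S) = 4 + (-2*6 + (12 + S² + 4*S)) = 4 + (-12 + (12 + S² + 4*S)) = 4 + (S² + 4*S) = 4 + S² + 4*S)
(Z(7) + 27)² = ((4 + 7² + 4*7) + 27)² = ((4 + 49 + 28) + 27)² = (81 + 27)² = 108² = 11664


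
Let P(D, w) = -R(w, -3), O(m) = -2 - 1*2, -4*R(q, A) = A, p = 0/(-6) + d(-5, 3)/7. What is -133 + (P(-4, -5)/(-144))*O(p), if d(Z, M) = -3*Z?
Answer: -6385/48 ≈ -133.02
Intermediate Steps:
p = 15/7 (p = 0/(-6) - 3*(-5)/7 = 0*(-⅙) + 15*(⅐) = 0 + 15/7 = 15/7 ≈ 2.1429)
R(q, A) = -A/4
O(m) = -4 (O(m) = -2 - 2 = -4)
P(D, w) = -¾ (P(D, w) = -(-1)*(-3)/4 = -1*¾ = -¾)
-133 + (P(-4, -5)/(-144))*O(p) = -133 - ¾/(-144)*(-4) = -133 - ¾*(-1/144)*(-4) = -133 + (1/192)*(-4) = -133 - 1/48 = -6385/48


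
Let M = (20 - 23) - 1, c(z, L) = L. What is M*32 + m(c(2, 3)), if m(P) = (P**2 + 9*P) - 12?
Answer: -104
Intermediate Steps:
m(P) = -12 + P**2 + 9*P
M = -4 (M = -3 - 1 = -4)
M*32 + m(c(2, 3)) = -4*32 + (-12 + 3**2 + 9*3) = -128 + (-12 + 9 + 27) = -128 + 24 = -104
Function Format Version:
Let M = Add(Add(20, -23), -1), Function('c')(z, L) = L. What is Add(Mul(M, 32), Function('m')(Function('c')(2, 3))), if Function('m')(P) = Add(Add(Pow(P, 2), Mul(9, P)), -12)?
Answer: -104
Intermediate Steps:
Function('m')(P) = Add(-12, Pow(P, 2), Mul(9, P))
M = -4 (M = Add(-3, -1) = -4)
Add(Mul(M, 32), Function('m')(Function('c')(2, 3))) = Add(Mul(-4, 32), Add(-12, Pow(3, 2), Mul(9, 3))) = Add(-128, Add(-12, 9, 27)) = Add(-128, 24) = -104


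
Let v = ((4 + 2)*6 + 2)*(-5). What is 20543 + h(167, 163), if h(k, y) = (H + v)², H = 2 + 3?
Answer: 54768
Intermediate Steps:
v = -190 (v = (6*6 + 2)*(-5) = (36 + 2)*(-5) = 38*(-5) = -190)
H = 5
h(k, y) = 34225 (h(k, y) = (5 - 190)² = (-185)² = 34225)
20543 + h(167, 163) = 20543 + 34225 = 54768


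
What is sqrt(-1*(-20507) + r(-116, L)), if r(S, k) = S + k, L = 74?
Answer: sqrt(20465) ≈ 143.06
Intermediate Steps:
sqrt(-1*(-20507) + r(-116, L)) = sqrt(-1*(-20507) + (-116 + 74)) = sqrt(20507 - 42) = sqrt(20465)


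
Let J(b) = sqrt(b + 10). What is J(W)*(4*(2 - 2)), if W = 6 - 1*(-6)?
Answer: 0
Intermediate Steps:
W = 12 (W = 6 + 6 = 12)
J(b) = sqrt(10 + b)
J(W)*(4*(2 - 2)) = sqrt(10 + 12)*(4*(2 - 2)) = sqrt(22)*(4*0) = sqrt(22)*0 = 0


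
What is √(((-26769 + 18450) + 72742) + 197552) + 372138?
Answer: 372138 + 5*√10479 ≈ 3.7265e+5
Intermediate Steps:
√(((-26769 + 18450) + 72742) + 197552) + 372138 = √((-8319 + 72742) + 197552) + 372138 = √(64423 + 197552) + 372138 = √261975 + 372138 = 5*√10479 + 372138 = 372138 + 5*√10479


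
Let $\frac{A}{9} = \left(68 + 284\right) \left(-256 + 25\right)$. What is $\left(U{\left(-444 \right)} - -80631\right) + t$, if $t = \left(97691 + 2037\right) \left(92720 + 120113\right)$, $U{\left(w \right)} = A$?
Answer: $21224758247$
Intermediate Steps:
$A = -731808$ ($A = 9 \left(68 + 284\right) \left(-256 + 25\right) = 9 \cdot 352 \left(-231\right) = 9 \left(-81312\right) = -731808$)
$U{\left(w \right)} = -731808$
$t = 21225409424$ ($t = 99728 \cdot 212833 = 21225409424$)
$\left(U{\left(-444 \right)} - -80631\right) + t = \left(-731808 - -80631\right) + 21225409424 = \left(-731808 + 80631\right) + 21225409424 = -651177 + 21225409424 = 21224758247$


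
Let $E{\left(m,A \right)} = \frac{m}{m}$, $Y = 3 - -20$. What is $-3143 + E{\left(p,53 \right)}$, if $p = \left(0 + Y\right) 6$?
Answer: $-3142$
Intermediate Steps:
$Y = 23$ ($Y = 3 + 20 = 23$)
$p = 138$ ($p = \left(0 + 23\right) 6 = 23 \cdot 6 = 138$)
$E{\left(m,A \right)} = 1$
$-3143 + E{\left(p,53 \right)} = -3143 + 1 = -3142$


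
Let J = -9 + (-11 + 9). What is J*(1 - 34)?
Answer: 363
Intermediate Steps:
J = -11 (J = -9 - 2 = -11)
J*(1 - 34) = -11*(1 - 34) = -11*(-33) = 363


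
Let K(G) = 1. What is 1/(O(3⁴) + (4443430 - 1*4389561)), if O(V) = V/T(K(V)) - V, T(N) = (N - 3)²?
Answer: 4/215233 ≈ 1.8585e-5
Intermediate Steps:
T(N) = (-3 + N)²
O(V) = -3*V/4 (O(V) = V/((-3 + 1)²) - V = V/((-2)²) - V = V/4 - V = -3*V/4)
1/(O(3⁴) + (4443430 - 1*4389561)) = 1/(-¾*3⁴ + (4443430 - 1*4389561)) = 1/(-¾*81 + (4443430 - 4389561)) = 1/(-243/4 + 53869) = 1/(215233/4) = 4/215233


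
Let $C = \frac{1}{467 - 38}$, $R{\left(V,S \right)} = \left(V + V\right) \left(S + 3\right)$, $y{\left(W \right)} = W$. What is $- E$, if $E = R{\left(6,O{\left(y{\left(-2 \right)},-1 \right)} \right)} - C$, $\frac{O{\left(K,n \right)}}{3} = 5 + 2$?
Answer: $- \frac{123551}{429} \approx -288.0$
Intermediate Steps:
$O{\left(K,n \right)} = 21$ ($O{\left(K,n \right)} = 3 \left(5 + 2\right) = 3 \cdot 7 = 21$)
$R{\left(V,S \right)} = 2 V \left(3 + S\right)$
$C = \frac{1}{429} \approx 0.002331$
$E = \frac{123551}{429}$ ($E = 2 \cdot 6 \left(3 + 21\right) - \frac{1}{429} = 2 \cdot 6 \cdot 24 - \frac{1}{429} = 288 - \frac{1}{429} = \frac{123551}{429} \approx 288.0$)
$- E = \left(-1\right) \frac{123551}{429} = - \frac{123551}{429}$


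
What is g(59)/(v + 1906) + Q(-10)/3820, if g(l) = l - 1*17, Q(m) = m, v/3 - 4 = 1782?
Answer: 2195/693712 ≈ 0.0031641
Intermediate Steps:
v = 5358 (v = 12 + 3*1782 = 12 + 5346 = 5358)
g(l) = -17 + l (g(l) = l - 17 = -17 + l)
g(59)/(v + 1906) + Q(-10)/3820 = (-17 + 59)/(5358 + 1906) - 10/3820 = 42/7264 - 10*1/3820 = 42*(1/7264) - 1/382 = 21/3632 - 1/382 = 2195/693712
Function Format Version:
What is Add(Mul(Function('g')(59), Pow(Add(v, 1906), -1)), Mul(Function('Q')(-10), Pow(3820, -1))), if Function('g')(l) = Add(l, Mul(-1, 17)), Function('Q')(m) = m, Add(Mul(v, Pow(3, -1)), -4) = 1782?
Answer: Rational(2195, 693712) ≈ 0.0031641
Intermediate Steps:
v = 5358 (v = Add(12, Mul(3, 1782)) = Add(12, 5346) = 5358)
Function('g')(l) = Add(-17, l) (Function('g')(l) = Add(l, -17) = Add(-17, l))
Add(Mul(Function('g')(59), Pow(Add(v, 1906), -1)), Mul(Function('Q')(-10), Pow(3820, -1))) = Add(Mul(Add(-17, 59), Pow(Add(5358, 1906), -1)), Mul(-10, Pow(3820, -1))) = Add(Mul(42, Pow(7264, -1)), Mul(-10, Rational(1, 3820))) = Add(Mul(42, Rational(1, 7264)), Rational(-1, 382)) = Add(Rational(21, 3632), Rational(-1, 382)) = Rational(2195, 693712)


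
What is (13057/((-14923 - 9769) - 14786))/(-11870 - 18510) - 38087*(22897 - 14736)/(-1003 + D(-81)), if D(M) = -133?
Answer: 46598621461018029/170306512880 ≈ 2.7362e+5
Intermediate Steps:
(13057/((-14923 - 9769) - 14786))/(-11870 - 18510) - 38087*(22897 - 14736)/(-1003 + D(-81)) = (13057/((-14923 - 9769) - 14786))/(-11870 - 18510) - 38087*(22897 - 14736)/(-1003 - 133) = (13057/(-24692 - 14786))/(-30380) - 38087/((-1136/8161)) = (13057/(-39478))*(-1/30380) - 38087/((-1136*1/8161)) = (13057*(-1/39478))*(-1/30380) - 38087/(-1136/8161) = -13057/39478*(-1/30380) - 38087*(-8161/1136) = 13057/1199341640 + 310828007/1136 = 46598621461018029/170306512880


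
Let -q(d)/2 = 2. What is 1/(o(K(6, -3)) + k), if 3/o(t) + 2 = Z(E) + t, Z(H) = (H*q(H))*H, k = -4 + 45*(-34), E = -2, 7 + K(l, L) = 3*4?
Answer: -13/19945 ≈ -0.00065179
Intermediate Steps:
K(l, L) = 5 (K(l, L) = -7 + 3*4 = -7 + 12 = 5)
q(d) = -4 (q(d) = -2*2 = -4)
k = -1534 (k = -4 - 1530 = -1534)
Z(H) = -4*H² (Z(H) = (H*(-4))*H = (-4*H)*H = -4*H²)
o(t) = 3/(-18 + t) (o(t) = 3/(-2 + (-4*(-2)² + t)) = 3/(-2 + (-4*4 + t)) = 3/(-2 + (-16 + t)) = 3/(-18 + t))
1/(o(K(6, -3)) + k) = 1/(3/(-18 + 5) - 1534) = 1/(3/(-13) - 1534) = 1/(3*(-1/13) - 1534) = 1/(-3/13 - 1534) = 1/(-19945/13) = -13/19945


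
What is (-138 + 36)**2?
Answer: 10404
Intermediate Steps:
(-138 + 36)**2 = (-102)**2 = 10404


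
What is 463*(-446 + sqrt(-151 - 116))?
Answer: -206498 + 463*I*sqrt(267) ≈ -2.065e+5 + 7565.5*I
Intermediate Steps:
463*(-446 + sqrt(-151 - 116)) = 463*(-446 + sqrt(-267)) = 463*(-446 + I*sqrt(267)) = -206498 + 463*I*sqrt(267)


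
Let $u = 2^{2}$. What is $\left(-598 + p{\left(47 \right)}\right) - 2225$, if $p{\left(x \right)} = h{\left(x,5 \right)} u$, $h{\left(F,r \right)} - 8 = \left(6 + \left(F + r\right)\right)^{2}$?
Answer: $10665$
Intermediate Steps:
$h{\left(F,r \right)} = 8 + \left(6 + F + r\right)^{2}$ ($h{\left(F,r \right)} = 8 + \left(6 + \left(F + r\right)\right)^{2} = 8 + \left(6 + F + r\right)^{2}$)
$u = 4$
$p{\left(x \right)} = 32 + 4 \left(11 + x\right)^{2}$ ($p{\left(x \right)} = \left(8 + \left(6 + x + 5\right)^{2}\right) 4 = \left(8 + \left(11 + x\right)^{2}\right) 4 = 32 + 4 \left(11 + x\right)^{2}$)
$\left(-598 + p{\left(47 \right)}\right) - 2225 = \left(-598 + \left(32 + 4 \left(11 + 47\right)^{2}\right)\right) - 2225 = \left(-598 + \left(32 + 4 \cdot 58^{2}\right)\right) - 2225 = \left(-598 + \left(32 + 4 \cdot 3364\right)\right) - 2225 = \left(-598 + \left(32 + 13456\right)\right) - 2225 = \left(-598 + 13488\right) - 2225 = 12890 - 2225 = 10665$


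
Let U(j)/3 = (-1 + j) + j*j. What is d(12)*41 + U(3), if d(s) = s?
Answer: 525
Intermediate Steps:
U(j) = -3 + 3*j + 3*j² (U(j) = 3*((-1 + j) + j*j) = 3*((-1 + j) + j²) = 3*(-1 + j + j²) = -3 + 3*j + 3*j²)
d(12)*41 + U(3) = 12*41 + (-3 + 3*3 + 3*3²) = 492 + (-3 + 9 + 3*9) = 492 + (-3 + 9 + 27) = 492 + 33 = 525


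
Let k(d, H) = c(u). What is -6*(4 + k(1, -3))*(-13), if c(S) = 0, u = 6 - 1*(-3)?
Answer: 312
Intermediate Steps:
u = 9 (u = 6 + 3 = 9)
k(d, H) = 0
-6*(4 + k(1, -3))*(-13) = -6*(4 + 0)*(-13) = -6*4*(-13) = -24*(-13) = 312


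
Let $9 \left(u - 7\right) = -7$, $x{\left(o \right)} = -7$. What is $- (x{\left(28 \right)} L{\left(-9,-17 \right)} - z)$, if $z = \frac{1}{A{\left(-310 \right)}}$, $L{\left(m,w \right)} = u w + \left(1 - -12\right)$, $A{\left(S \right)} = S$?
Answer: $- \frac{1811959}{2790} \approx -649.45$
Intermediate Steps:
$u = \frac{56}{9}$ ($u = 7 + \frac{1}{9} \left(-7\right) = 7 - \frac{7}{9} = \frac{56}{9} \approx 6.2222$)
$L{\left(m,w \right)} = 13 + \frac{56 w}{9}$ ($L{\left(m,w \right)} = \frac{56 w}{9} + \left(1 - -12\right) = \frac{56 w}{9} + \left(1 + 12\right) = \frac{56 w}{9} + 13 = 13 + \frac{56 w}{9}$)
$z = - \frac{1}{310}$ ($z = \frac{1}{-310} = - \frac{1}{310} \approx -0.0032258$)
$- (x{\left(28 \right)} L{\left(-9,-17 \right)} - z) = - (- 7 \left(13 + \frac{56}{9} \left(-17\right)\right) - - \frac{1}{310}) = - (- 7 \left(13 - \frac{952}{9}\right) + \frac{1}{310}) = - (\left(-7\right) \left(- \frac{835}{9}\right) + \frac{1}{310}) = - (\frac{5845}{9} + \frac{1}{310}) = \left(-1\right) \frac{1811959}{2790} = - \frac{1811959}{2790}$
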